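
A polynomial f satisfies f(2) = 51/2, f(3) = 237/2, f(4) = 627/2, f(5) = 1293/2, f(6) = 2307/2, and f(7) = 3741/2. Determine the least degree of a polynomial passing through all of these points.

Forward differences of the values at n = 2, 3, 4, 5, 6, 7:
  f  : 51/2  237/2  627/2  1293/2  2307/2  3741/2
  Δ  : 93  195  333  507  717
  Δ^2: 102  138  174  210
  Δ^3: 36  36  36
  Δ^4: 0  0
  Δ^5: 0
The third differences are constant (36) and nonzero, while all higher differences vanish, so the minimal degree is 3.

3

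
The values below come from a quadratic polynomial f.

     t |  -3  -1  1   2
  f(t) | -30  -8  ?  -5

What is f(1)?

-2

The 3 known points determine the degree-2 polynomial uniquely.
Write f(t) = at^2 + bt + c. Substituting each data point gives a linear system:
  9a - 3b + c = -30
  a - b + c = -8
  4a + 2b + c = -5
Solving the system yields a = -2, b = 3, c = -3.
So f(t) = -2t^2 + 3t - 3.
Then f(1) = -2.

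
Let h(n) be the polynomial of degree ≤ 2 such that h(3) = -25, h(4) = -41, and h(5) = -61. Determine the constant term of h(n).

-1

Write h(n) = an^2 + bn + c. Substituting each data point gives a linear system:
  9a + 3b + c = -25
  16a + 4b + c = -41
  25a + 5b + c = -61
Solving the system yields a = -2, b = -2, c = -1.
So h(n) = -2n^2 - 2n - 1.
The constant term is -1.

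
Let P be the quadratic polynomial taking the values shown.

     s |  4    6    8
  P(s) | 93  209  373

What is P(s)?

P(s) = 6s^2 - 2s + 5

Write P(s) = as^2 + bs + c. Substituting each data point gives a linear system:
  16a + 4b + c = 93
  36a + 6b + c = 209
  64a + 8b + c = 373
Solving the system yields a = 6, b = -2, c = 5.
So P(s) = 6s² - 2s + 5.
Check: P(4) = 93. ✓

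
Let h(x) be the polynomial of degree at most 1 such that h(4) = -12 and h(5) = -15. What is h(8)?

Using the Lagrange interpolation formula with nodes 4, 5:
  L_0(x) = (x - 5) / -1
  L_1(x) = (x - 4) / 1
Then h(x) = -12·L_0(x) - 15·L_1(x).
Expanding and collecting terms gives h(x) = -3x.
Evaluating at x = 8: h(8) = -24.

-24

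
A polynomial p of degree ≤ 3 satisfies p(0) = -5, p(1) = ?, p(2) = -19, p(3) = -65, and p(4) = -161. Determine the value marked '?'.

The 4 known points determine the degree-3 polynomial uniquely.
Write p(n) = an^3 + bn^2 + cn + d. Substituting each data point gives a linear system:
  d = -5
  8a + 4b + 2c + d = -19
  27a + 9b + 3c + d = -65
  64a + 16b + 4c + d = -161
Solving the system yields a = -3, b = 2, c = 1, d = -5.
So p(n) = -3n^3 + 2n^2 + n - 5.
Then p(1) = -5.

-5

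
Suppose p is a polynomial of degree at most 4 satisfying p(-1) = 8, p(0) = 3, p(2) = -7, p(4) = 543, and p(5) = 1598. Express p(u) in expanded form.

Write p(u) = au^4 + bu^3 + cu^2 + du + e. Substituting each data point gives a linear system:
  a - b + c - d + e = 8
  e = 3
  16a + 8b + 4c + 2d + e = -7
  256a + 64b + 16c + 4d + e = 543
  625a + 125b + 25c + 5d + e = 1598
Solving the system yields a = 4, b = -6, c = -6, d = -1, e = 3.
So p(u) = 4u^4 - 6u^3 - 6u^2 - u + 3.
Check: p(2) = -7. ✓

p(u) = 4u^4 - 6u^3 - 6u^2 - u + 3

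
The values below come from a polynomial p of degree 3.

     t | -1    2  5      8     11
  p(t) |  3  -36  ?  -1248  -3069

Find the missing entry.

-345

The 4 known points determine the degree-3 polynomial uniquely.
Write p(t) = at^3 + bt^2 + ct + d. Substituting each data point gives a linear system:
  -a + b - c + d = 3
  8a + 4b + 2c + d = -36
  512a + 64b + 8c + d = -1248
  1331a + 121b + 11c + d = -3069
Solving the system yields a = -2, b = -3, c = -4, d = 0.
So p(t) = -2t^3 - 3t^2 - 4t.
Then p(5) = -345.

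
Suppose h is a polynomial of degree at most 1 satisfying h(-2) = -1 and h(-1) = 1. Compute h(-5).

-7

Write h(n) = an + b. Substituting each data point gives a linear system:
  -2a + b = -1
  -a + b = 1
Solving the system yields a = 2, b = 3.
So h(n) = 2n + 3.
Then h(-5) = -7.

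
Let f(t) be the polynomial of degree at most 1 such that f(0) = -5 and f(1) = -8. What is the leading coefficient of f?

Write f(t) = at + b. Substituting each data point gives a linear system:
  b = -5
  a + b = -8
Solving the system yields a = -3, b = -5.
So f(t) = -3t - 5.
The leading coefficient is -3.

-3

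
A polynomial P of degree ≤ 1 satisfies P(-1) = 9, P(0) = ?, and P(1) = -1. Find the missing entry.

On equispaced nodes a degree-1 polynomial has vanishing second forward difference, so
  P(-1) - 2·P(0) + P(1) = 0.
Substituting the known values and solving for P(0):
  -2·P(0) = -8
  P(0) = 4.

4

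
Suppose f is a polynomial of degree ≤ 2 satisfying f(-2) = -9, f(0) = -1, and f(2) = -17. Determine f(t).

f(t) = -3t^2 - 2t - 1

Using the Lagrange interpolation formula with nodes -2, 0, 2:
  L_0(t) = t(t - 2) / 8
  L_1(t) = (t + 2)(t - 2) / -4
  L_2(t) = (t + 2)t / 8
Then f(t) = -9·L_0(t) - 1·L_1(t) - 17·L_2(t).
Expanding and collecting terms gives f(t) = -3t^2 - 2t - 1.
Check: f(0) = -1. ✓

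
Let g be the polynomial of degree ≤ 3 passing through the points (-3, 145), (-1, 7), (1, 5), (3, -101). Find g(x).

Write g(x) = ax^3 + bx^2 + cx + d. Substituting each data point gives a linear system:
  -27a + 9b - 3c + d = 145
  -a + b - c + d = 7
  a + b + c + d = 5
  27a + 9b + 3c + d = -101
Solving the system yields a = -5, b = 2, c = 4, d = 4.
So g(x) = -5x³ + 2x² + 4x + 4.
Check: g(3) = -101. ✓

g(x) = -5x^3 + 2x^2 + 4x + 4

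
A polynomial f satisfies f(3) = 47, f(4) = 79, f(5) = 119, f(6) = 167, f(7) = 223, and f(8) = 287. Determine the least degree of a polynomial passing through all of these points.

Forward differences of the values at t = 3, 4, 5, 6, 7, 8:
  f  : 47  79  119  167  223  287
  Δ  : 32  40  48  56  64
  Δ^2: 8  8  8  8
  Δ^3: 0  0  0
  Δ^4: 0  0
  Δ^5: 0
The second differences are constant (8) and nonzero, while all higher differences vanish, so the minimal degree is 2.

2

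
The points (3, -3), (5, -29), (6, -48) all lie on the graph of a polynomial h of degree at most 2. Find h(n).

Write h(n) = an^2 + bn + c. Substituting each data point gives a linear system:
  9a + 3b + c = -3
  25a + 5b + c = -29
  36a + 6b + c = -48
Solving the system yields a = -2, b = 3, c = 6.
So h(n) = -2n^2 + 3n + 6.
Check: h(5) = -29. ✓

h(n) = -2n^2 + 3n + 6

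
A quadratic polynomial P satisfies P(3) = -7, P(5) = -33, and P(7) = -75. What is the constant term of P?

Write P(u) = au^2 + bu + c. Substituting each data point gives a linear system:
  9a + 3b + c = -7
  25a + 5b + c = -33
  49a + 7b + c = -75
Solving the system yields a = -2, b = 3, c = 2.
So P(u) = -2u² + 3u + 2.
The constant term is 2.

2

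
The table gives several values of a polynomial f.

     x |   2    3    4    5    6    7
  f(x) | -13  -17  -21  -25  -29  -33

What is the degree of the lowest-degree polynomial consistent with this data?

1

Forward differences of the values at x = 2, 3, 4, 5, 6, 7:
  f  : -13  -17  -21  -25  -29  -33
  Δ  : -4  -4  -4  -4  -4
  Δ^2: 0  0  0  0
  Δ^3: 0  0  0
  Δ^4: 0  0
  Δ^5: 0
The first differences are constant (-4) and nonzero, while all higher differences vanish, so the minimal degree is 1.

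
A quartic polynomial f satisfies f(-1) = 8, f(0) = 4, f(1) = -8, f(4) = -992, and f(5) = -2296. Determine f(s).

f(s) = -3s^4 - 3s^3 - s^2 - 5s + 4

Write f(s) = as^4 + bs^3 + cs^2 + ds + e. Substituting each data point gives a linear system:
  a - b + c - d + e = 8
  e = 4
  a + b + c + d + e = -8
  256a + 64b + 16c + 4d + e = -992
  625a + 125b + 25c + 5d + e = -2296
Solving the system yields a = -3, b = -3, c = -1, d = -5, e = 4.
So f(s) = -3s⁴ - 3s³ - s² - 5s + 4.
Check: f(0) = 4. ✓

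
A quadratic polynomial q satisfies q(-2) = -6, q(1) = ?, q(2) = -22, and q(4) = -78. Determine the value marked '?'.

-6

The 3 known points determine the degree-2 polynomial uniquely.
Write q(u) = au^2 + bu + c. Substituting each data point gives a linear system:
  4a - 2b + c = -6
  4a + 2b + c = -22
  16a + 4b + c = -78
Solving the system yields a = -4, b = -4, c = 2.
So q(u) = -4u^2 - 4u + 2.
Then q(1) = -6.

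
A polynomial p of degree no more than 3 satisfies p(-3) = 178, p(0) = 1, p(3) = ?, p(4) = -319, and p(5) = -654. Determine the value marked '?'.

-122

The 4 known points determine the degree-3 polynomial uniquely.
Write p(u) = au^3 + bu^2 + cu + d. Substituting each data point gives a linear system:
  -27a + 9b - 3c + d = 178
  d = 1
  64a + 16b + 4c + d = -319
  125a + 25b + 5c + d = -654
Solving the system yields a = -6, b = 3, c = 4, d = 1.
So p(u) = -6u³ + 3u² + 4u + 1.
Then p(3) = -122.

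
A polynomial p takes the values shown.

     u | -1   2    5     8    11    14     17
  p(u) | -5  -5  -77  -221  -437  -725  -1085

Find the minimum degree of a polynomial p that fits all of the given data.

Forward differences of the values at u = -1, 2, 5, 8, 11, 14, 17:
  p  : -5  -5  -77  -221  -437  -725  -1085
  Δ  : 0  -72  -144  -216  -288  -360
  Δ^2: -72  -72  -72  -72  -72
  Δ^3: 0  0  0  0
  Δ^4: 0  0  0
  Δ^5: 0  0
  Δ^6: 0
The second differences are constant (-72) and nonzero, while all higher differences vanish, so the minimal degree is 2.

2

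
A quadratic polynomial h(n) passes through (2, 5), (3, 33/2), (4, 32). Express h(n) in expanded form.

h(n) = 2n^2 + (3/2)n - 6

Using the Lagrange interpolation formula with nodes 2, 3, 4:
  L_0(n) = (n - 3)(n - 4) / 2
  L_1(n) = (n - 2)(n - 4) / -1
  L_2(n) = (n - 2)(n - 3) / 2
Then h(n) = 5·L_0(n) + 33/2·L_1(n) + 32·L_2(n).
Expanding and collecting terms gives h(n) = 2n² + (3/2)n - 6.
Check: h(3) = 33/2. ✓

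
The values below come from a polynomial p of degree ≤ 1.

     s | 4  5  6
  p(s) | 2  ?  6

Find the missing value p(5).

The 2 known points determine the degree-1 polynomial uniquely.
Write p(s) = as + b. Substituting each data point gives a linear system:
  4a + b = 2
  6a + b = 6
Solving the system yields a = 2, b = -6.
So p(s) = 2s - 6.
Then p(5) = 4.

4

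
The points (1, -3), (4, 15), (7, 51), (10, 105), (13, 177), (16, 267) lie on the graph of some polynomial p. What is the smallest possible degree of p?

Forward differences of the values at x = 1, 4, 7, 10, 13, 16:
  p  : -3  15  51  105  177  267
  Δ  : 18  36  54  72  90
  Δ^2: 18  18  18  18
  Δ^3: 0  0  0
  Δ^4: 0  0
  Δ^5: 0
The second differences are constant (18) and nonzero, while all higher differences vanish, so the minimal degree is 2.

2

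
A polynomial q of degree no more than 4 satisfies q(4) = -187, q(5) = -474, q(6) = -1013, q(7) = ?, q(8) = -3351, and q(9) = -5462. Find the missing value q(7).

The 5 known points determine the degree-4 polynomial uniquely.
Write q(s) = as^4 + bs^3 + cs^2 + ds + e. Substituting each data point gives a linear system:
  256a + 64b + 16c + 4d + e = -187
  625a + 125b + 25c + 5d + e = -474
  1296a + 216b + 36c + 6d + e = -1013
  4096a + 512b + 64c + 8d + e = -3351
  6561a + 729b + 81c + 9d + e = -5462
Solving the system yields a = -1, b = 2, c = -5, d = 5, e = 1.
So q(s) = -s^4 + 2s^3 - 5s^2 + 5s + 1.
Then q(7) = -1924.

-1924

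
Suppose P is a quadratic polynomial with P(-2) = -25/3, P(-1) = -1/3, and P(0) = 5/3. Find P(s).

Write P(s) = as^2 + bs + c. Substituting each data point gives a linear system:
  4a - 2b + c = -25/3
  a - b + c = -1/3
  c = 5/3
Solving the system yields a = -3, b = -1, c = 5/3.
So P(s) = -3s^2 - s + 5/3.
Check: P(0) = 5/3. ✓

P(s) = -3s^2 - s + 5/3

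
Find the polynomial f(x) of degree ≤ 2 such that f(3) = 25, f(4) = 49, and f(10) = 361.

Using the Lagrange interpolation formula with nodes 3, 4, 10:
  L_0(x) = (x - 4)(x - 10) / 7
  L_1(x) = (x - 3)(x - 10) / -6
  L_2(x) = (x - 3)(x - 4) / 42
Then f(x) = 25·L_0(x) + 49·L_1(x) + 361·L_2(x).
Expanding and collecting terms gives f(x) = 4x^2 - 4x + 1.
Check: f(3) = 25. ✓

f(x) = 4x^2 - 4x + 1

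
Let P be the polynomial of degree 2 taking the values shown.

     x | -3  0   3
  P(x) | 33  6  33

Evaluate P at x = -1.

9

Using the Lagrange interpolation formula with nodes -3, 0, 3:
  L_0(x) = x(x - 3) / 18
  L_1(x) = (x + 3)(x - 3) / -9
  L_2(x) = (x + 3)x / 18
Then P(x) = 33·L_0(x) + 6·L_1(x) + 33·L_2(x).
Expanding and collecting terms gives P(x) = 3x² + 6.
Evaluating at x = -1: P(-1) = 9.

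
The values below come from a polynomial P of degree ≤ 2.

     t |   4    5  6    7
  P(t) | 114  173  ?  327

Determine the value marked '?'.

244

The 3 known points determine the degree-2 polynomial uniquely.
Write P(t) = at^2 + bt + c. Substituting each data point gives a linear system:
  16a + 4b + c = 114
  25a + 5b + c = 173
  49a + 7b + c = 327
Solving the system yields a = 6, b = 5, c = -2.
So P(t) = 6t² + 5t - 2.
Then P(6) = 244.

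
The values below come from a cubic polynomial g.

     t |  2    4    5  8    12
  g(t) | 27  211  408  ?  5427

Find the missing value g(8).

1635

The 4 known points determine the degree-3 polynomial uniquely.
Write g(t) = at^3 + bt^2 + ct + d. Substituting each data point gives a linear system:
  8a + 4b + 2c + d = 27
  64a + 16b + 4c + d = 211
  125a + 25b + 5c + d = 408
  1728a + 144b + 12c + d = 5427
Solving the system yields a = 3, b = 2, c = -4, d = 3.
So g(t) = 3t³ + 2t² - 4t + 3.
Then g(8) = 1635.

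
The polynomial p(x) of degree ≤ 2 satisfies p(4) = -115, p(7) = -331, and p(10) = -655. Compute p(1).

Forward differences of the values at x = 4, 7, 10:
  p  : -115  -331  -655
  Δ  : -216  -324
  Δ^2: -108
The second differences are constant, confirming degree 2.
Interpolating (Newton forward form) and evaluating at x = 1 gives p(1) = -7.

-7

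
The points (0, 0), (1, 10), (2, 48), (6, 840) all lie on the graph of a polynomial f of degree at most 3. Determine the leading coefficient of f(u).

3

Write f(u) = au^3 + bu^2 + cu + d. Substituting each data point gives a linear system:
  d = 0
  a + b + c + d = 10
  8a + 4b + 2c + d = 48
  216a + 36b + 6c + d = 840
Solving the system yields a = 3, b = 5, c = 2, d = 0.
So f(u) = 3u^3 + 5u^2 + 2u.
The leading coefficient is 3.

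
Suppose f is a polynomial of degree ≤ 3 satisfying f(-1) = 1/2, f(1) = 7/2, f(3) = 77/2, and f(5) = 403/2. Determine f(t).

f(t) = 2t^3 - 2t^2 - (1/2)t + 4

Write f(t) = at^3 + bt^2 + ct + d. Substituting each data point gives a linear system:
  -a + b - c + d = 1/2
  a + b + c + d = 7/2
  27a + 9b + 3c + d = 77/2
  125a + 25b + 5c + d = 403/2
Solving the system yields a = 2, b = -2, c = -1/2, d = 4.
So f(t) = 2t^3 - 2t^2 - (1/2)t + 4.
Check: f(3) = 77/2. ✓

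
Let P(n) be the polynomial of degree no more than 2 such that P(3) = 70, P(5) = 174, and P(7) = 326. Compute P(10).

644

Forward differences of the values at n = 3, 5, 7:
  P  : 70  174  326
  Δ  : 104  152
  Δ^2: 48
The second differences are constant, confirming degree 2.
Interpolating (Newton forward form) and evaluating at n = 10 gives P(10) = 644.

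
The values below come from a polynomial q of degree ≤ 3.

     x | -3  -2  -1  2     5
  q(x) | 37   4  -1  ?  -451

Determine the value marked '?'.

-28

The 4 known points determine the degree-3 polynomial uniquely.
Write q(x) = ax^3 + bx^2 + cx + d. Substituting each data point gives a linear system:
  -27a + 9b - 3c + d = 37
  -8a + 4b - 2c + d = 4
  -a + b - c + d = -1
  125a + 25b + 5c + d = -451
Solving the system yields a = -3, b = -4, c = 4, d = 4.
So q(x) = -3x^3 - 4x^2 + 4x + 4.
Then q(2) = -28.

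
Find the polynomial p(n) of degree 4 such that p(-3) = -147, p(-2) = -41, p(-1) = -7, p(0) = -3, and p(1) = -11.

p(n) = -n^4 + n^3 - 5n^2 - 3n - 3

Write p(n) = an^4 + bn^3 + cn^2 + dn + e. Substituting each data point gives a linear system:
  81a - 27b + 9c - 3d + e = -147
  16a - 8b + 4c - 2d + e = -41
  a - b + c - d + e = -7
  e = -3
  a + b + c + d + e = -11
Solving the system yields a = -1, b = 1, c = -5, d = -3, e = -3.
So p(n) = -n⁴ + n³ - 5n² - 3n - 3.
Check: p(-2) = -41. ✓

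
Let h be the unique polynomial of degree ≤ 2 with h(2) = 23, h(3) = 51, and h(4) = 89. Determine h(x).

Write h(x) = ax^2 + bx + c. Substituting each data point gives a linear system:
  4a + 2b + c = 23
  9a + 3b + c = 51
  16a + 4b + c = 89
Solving the system yields a = 5, b = 3, c = -3.
So h(x) = 5x^2 + 3x - 3.
Check: h(2) = 23. ✓

h(x) = 5x^2 + 3x - 3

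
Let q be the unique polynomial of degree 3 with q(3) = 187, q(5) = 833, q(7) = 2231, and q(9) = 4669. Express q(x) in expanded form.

q(x) = 6x^3 + 4x^2 - 3x - 2

Using the Lagrange interpolation formula with nodes 3, 5, 7, 9:
  L_0(x) = (x - 5)(x - 7)(x - 9) / -48
  L_1(x) = (x - 3)(x - 7)(x - 9) / 16
  L_2(x) = (x - 3)(x - 5)(x - 9) / -16
  L_3(x) = (x - 3)(x - 5)(x - 7) / 48
Then q(x) = 187·L_0(x) + 833·L_1(x) + 2231·L_2(x) + 4669·L_3(x).
Expanding and collecting terms gives q(x) = 6x^3 + 4x^2 - 3x - 2.
Check: q(3) = 187. ✓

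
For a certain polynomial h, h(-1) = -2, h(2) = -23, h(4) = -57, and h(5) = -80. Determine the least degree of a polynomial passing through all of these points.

Divided differences on the nodes -1, 2, 4, 5:
  order 0: -2  -23  -57  -80
  order 1: -7  -17  -23
  order 2: -2  -2
  order 3: 0
The order-2 divided differences are all -2 (nonzero) and every higher order vanishes, so the data lies on a polynomial of degree exactly 2.

2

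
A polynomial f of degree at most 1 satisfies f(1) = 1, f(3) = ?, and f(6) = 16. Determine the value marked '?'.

7

The 2 known points determine the degree-1 polynomial uniquely.
Write f(u) = au + b. Substituting each data point gives a linear system:
  a + b = 1
  6a + b = 16
Solving the system yields a = 3, b = -2.
So f(u) = 3u - 2.
Then f(3) = 7.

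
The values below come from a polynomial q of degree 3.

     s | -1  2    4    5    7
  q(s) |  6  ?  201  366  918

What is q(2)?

The 4 known points determine the degree-3 polynomial uniquely.
Write q(s) = as^3 + bs^2 + cs + d. Substituting each data point gives a linear system:
  -a + b - c + d = 6
  64a + 16b + 4c + d = 201
  125a + 25b + 5c + d = 366
  343a + 49b + 7c + d = 918
Solving the system yields a = 2, b = 5, c = -2, d = 1.
So q(s) = 2s^3 + 5s^2 - 2s + 1.
Then q(2) = 33.

33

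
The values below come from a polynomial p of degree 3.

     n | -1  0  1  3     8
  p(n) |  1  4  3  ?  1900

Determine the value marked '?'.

The 4 known points determine the degree-3 polynomial uniquely.
Write p(n) = an^3 + bn^2 + cn + d. Substituting each data point gives a linear system:
  -a + b - c + d = 1
  d = 4
  a + b + c + d = 3
  512a + 64b + 8c + d = 1900
Solving the system yields a = 4, b = -2, c = -3, d = 4.
So p(n) = 4n^3 - 2n^2 - 3n + 4.
Then p(3) = 85.

85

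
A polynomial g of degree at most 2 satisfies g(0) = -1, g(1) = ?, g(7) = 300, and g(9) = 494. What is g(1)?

The 3 known points determine the degree-2 polynomial uniquely.
Write g(x) = ax^2 + bx + c. Substituting each data point gives a linear system:
  c = -1
  49a + 7b + c = 300
  81a + 9b + c = 494
Solving the system yields a = 6, b = 1, c = -1.
So g(x) = 6x^2 + x - 1.
Then g(1) = 6.

6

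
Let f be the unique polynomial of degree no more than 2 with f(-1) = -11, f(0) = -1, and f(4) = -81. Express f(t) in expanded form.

Write f(t) = at^2 + bt + c. Substituting each data point gives a linear system:
  a - b + c = -11
  c = -1
  16a + 4b + c = -81
Solving the system yields a = -6, b = 4, c = -1.
So f(t) = -6t^2 + 4t - 1.
Check: f(0) = -1. ✓

f(t) = -6t^2 + 4t - 1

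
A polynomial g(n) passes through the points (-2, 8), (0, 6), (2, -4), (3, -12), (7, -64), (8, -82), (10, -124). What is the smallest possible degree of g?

2

Divided differences on the nodes -2, 0, 2, 3, 7, 8, 10:
  order 0: 8  6  -4  -12  -64  -82  -124
  order 1: -1  -5  -8  -13  -18  -21
  order 2: -1  -1  -1  -1  -1
  order 3: 0  0  0  0
  order 4: 0  0  0
  order 5: 0  0
  order 6: 0
The order-2 divided differences are all -1 (nonzero) and every higher order vanishes, so the data lies on a polynomial of degree exactly 2.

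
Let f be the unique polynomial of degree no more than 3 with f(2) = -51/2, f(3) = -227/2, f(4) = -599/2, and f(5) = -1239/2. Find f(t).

Using the Lagrange interpolation formula with nodes 2, 3, 4, 5:
  L_0(t) = (t - 3)(t - 4)(t - 5) / -6
  L_1(t) = (t - 2)(t - 4)(t - 5) / 2
  L_2(t) = (t - 2)(t - 3)(t - 5) / -2
  L_3(t) = (t - 2)(t - 3)(t - 4) / 6
Then f(t) = -51/2·L_0(t) - 227/2·L_1(t) - 599/2·L_2(t) - 1239/2·L_3(t).
Expanding and collecting terms gives f(t) = -6t^3 + 5t^2 + t + 1/2.
Check: f(3) = -227/2. ✓

f(t) = -6t^3 + 5t^2 + t + 1/2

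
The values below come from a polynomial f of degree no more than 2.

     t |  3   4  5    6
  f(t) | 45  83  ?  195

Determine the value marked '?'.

The 3 known points determine the degree-2 polynomial uniquely.
Write f(t) = at^2 + bt + c. Substituting each data point gives a linear system:
  9a + 3b + c = 45
  16a + 4b + c = 83
  36a + 6b + c = 195
Solving the system yields a = 6, b = -4, c = 3.
So f(t) = 6t² - 4t + 3.
Then f(5) = 133.

133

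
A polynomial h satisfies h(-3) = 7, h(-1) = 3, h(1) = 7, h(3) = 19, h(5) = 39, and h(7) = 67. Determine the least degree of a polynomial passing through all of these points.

2

Forward differences of the values at u = -3, -1, 1, 3, 5, 7:
  h  : 7  3  7  19  39  67
  Δ  : -4  4  12  20  28
  Δ^2: 8  8  8  8
  Δ^3: 0  0  0
  Δ^4: 0  0
  Δ^5: 0
The second differences are constant (8) and nonzero, while all higher differences vanish, so the minimal degree is 2.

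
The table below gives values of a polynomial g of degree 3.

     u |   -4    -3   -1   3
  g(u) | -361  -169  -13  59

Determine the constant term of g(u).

-1

Write g(u) = au^3 + bu^2 + cu + d. Substituting each data point gives a linear system:
  -64a + 16b - 4c + d = -361
  -27a + 9b - 3c + d = -169
  -a + b - c + d = -13
  27a + 9b + 3c + d = 59
Solving the system yields a = 4, b = -6, c = 2, d = -1.
So g(u) = 4u^3 - 6u^2 + 2u - 1.
The constant term is -1.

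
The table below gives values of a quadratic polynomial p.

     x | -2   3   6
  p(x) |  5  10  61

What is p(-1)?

-2

Write p(x) = ax^2 + bx + c. Substituting each data point gives a linear system:
  4a - 2b + c = 5
  9a + 3b + c = 10
  36a + 6b + c = 61
Solving the system yields a = 2, b = -1, c = -5.
So p(x) = 2x^2 - x - 5.
Then p(-1) = -2.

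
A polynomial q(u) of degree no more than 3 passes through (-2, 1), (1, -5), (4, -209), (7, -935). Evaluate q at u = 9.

-1869

Forward differences of the values at u = -2, 1, 4, 7:
  q  : 1  -5  -209  -935
  Δ  : -6  -204  -726
  Δ^2: -198  -522
  Δ^3: -324
The third differences are constant, confirming degree 3.
Interpolating (Newton forward form) and evaluating at u = 9 gives q(9) = -1869.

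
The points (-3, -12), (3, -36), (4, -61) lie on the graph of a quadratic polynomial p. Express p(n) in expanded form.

p(n) = -3n^2 - 4n + 3

Write p(n) = an^2 + bn + c. Substituting each data point gives a linear system:
  9a - 3b + c = -12
  9a + 3b + c = -36
  16a + 4b + c = -61
Solving the system yields a = -3, b = -4, c = 3.
So p(n) = -3n² - 4n + 3.
Check: p(3) = -36. ✓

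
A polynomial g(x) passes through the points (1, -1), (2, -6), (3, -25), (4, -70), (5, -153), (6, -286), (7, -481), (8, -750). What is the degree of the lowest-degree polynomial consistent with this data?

3

Forward differences of the values at x = 1, 2, 3, 4, 5, 6, 7, 8:
  g  : -1  -6  -25  -70  -153  -286  -481  -750
  Δ  : -5  -19  -45  -83  -133  -195  -269
  Δ^2: -14  -26  -38  -50  -62  -74
  Δ^3: -12  -12  -12  -12  -12
  Δ^4: 0  0  0  0
  Δ^5: 0  0  0
  Δ^6: 0  0
  Δ^7: 0
The third differences are constant (-12) and nonzero, while all higher differences vanish, so the minimal degree is 3.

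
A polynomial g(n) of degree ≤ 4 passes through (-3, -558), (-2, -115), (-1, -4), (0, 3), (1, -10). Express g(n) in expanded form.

Write g(n) = an^4 + bn^3 + cn^2 + dn + e. Substituting each data point gives a linear system:
  81a - 27b + 9c - 3d + e = -558
  16a - 8b + 4c - 2d + e = -115
  a - b + c - d + e = -4
  e = 3
  a + b + c + d + e = -10
Solving the system yields a = -6, b = 2, c = -4, d = -5, e = 3.
So g(n) = -6n⁴ + 2n³ - 4n² - 5n + 3.
Check: g(1) = -10. ✓

g(n) = -6n^4 + 2n^3 - 4n^2 - 5n + 3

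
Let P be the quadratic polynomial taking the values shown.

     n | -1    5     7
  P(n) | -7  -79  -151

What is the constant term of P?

Write P(n) = an^2 + bn + c. Substituting each data point gives a linear system:
  a - b + c = -7
  25a + 5b + c = -79
  49a + 7b + c = -151
Solving the system yields a = -3, b = 0, c = -4.
So P(n) = -3n² - 4.
The constant term is -4.

-4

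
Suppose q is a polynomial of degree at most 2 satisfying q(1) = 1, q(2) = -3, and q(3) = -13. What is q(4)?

Write q(u) = au^2 + bu + c. Substituting each data point gives a linear system:
  a + b + c = 1
  4a + 2b + c = -3
  9a + 3b + c = -13
Solving the system yields a = -3, b = 5, c = -1.
So q(u) = -3u^2 + 5u - 1.
Then q(4) = -29.

-29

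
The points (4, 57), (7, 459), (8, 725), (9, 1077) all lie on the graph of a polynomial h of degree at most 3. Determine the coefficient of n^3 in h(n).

2

Write h(n) = an^3 + bn^2 + cn + d. Substituting each data point gives a linear system:
  64a + 16b + 4c + d = 57
  343a + 49b + 7c + d = 459
  512a + 64b + 8c + d = 725
  729a + 81b + 9c + d = 1077
Solving the system yields a = 2, b = -5, c = 3, d = -3.
So h(n) = 2n³ - 5n² + 3n - 3.
The leading coefficient is 2.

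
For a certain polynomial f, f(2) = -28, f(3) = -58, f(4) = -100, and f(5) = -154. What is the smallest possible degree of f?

2

Forward differences of the values at x = 2, 3, 4, 5:
  f  : -28  -58  -100  -154
  Δ  : -30  -42  -54
  Δ^2: -12  -12
  Δ^3: 0
The second differences are constant (-12) and nonzero, while all higher differences vanish, so the minimal degree is 2.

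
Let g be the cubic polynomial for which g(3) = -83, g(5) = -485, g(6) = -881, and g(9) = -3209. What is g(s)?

g(s) = -5s^3 + 5s^2 + 4s - 5

Using the Lagrange interpolation formula with nodes 3, 5, 6, 9:
  L_0(s) = (s - 5)(s - 6)(s - 9) / -36
  L_1(s) = (s - 3)(s - 6)(s - 9) / 8
  L_2(s) = (s - 3)(s - 5)(s - 9) / -9
  L_3(s) = (s - 3)(s - 5)(s - 6) / 72
Then g(s) = -83·L_0(s) - 485·L_1(s) - 881·L_2(s) - 3209·L_3(s).
Expanding and collecting terms gives g(s) = -5s^3 + 5s^2 + 4s - 5.
Check: g(3) = -83. ✓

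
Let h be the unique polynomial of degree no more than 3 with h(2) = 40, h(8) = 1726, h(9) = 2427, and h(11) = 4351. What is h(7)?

1175

Write h(n) = an^3 + bn^2 + cn + d. Substituting each data point gives a linear system:
  8a + 4b + 2c + d = 40
  512a + 64b + 8c + d = 1726
  729a + 81b + 9c + d = 2427
  1331a + 121b + 11c + d = 4351
Solving the system yields a = 3, b = 3, c = -1, d = 6.
So h(n) = 3n^3 + 3n^2 - n + 6.
Then h(7) = 1175.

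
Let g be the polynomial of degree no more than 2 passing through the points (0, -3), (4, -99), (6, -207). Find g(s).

Write g(s) = as^2 + bs + c. Substituting each data point gives a linear system:
  c = -3
  16a + 4b + c = -99
  36a + 6b + c = -207
Solving the system yields a = -5, b = -4, c = -3.
So g(s) = -5s^2 - 4s - 3.
Check: g(0) = -3. ✓

g(s) = -5s^2 - 4s - 3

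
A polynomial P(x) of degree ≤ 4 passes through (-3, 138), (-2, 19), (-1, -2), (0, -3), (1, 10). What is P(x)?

Using the Lagrange interpolation formula with nodes -3, -2, -1, 0, 1:
  L_0(x) = (x + 2)(x + 1)x(x - 1) / 24
  L_1(x) = (x + 3)(x + 1)x(x - 1) / -6
  L_2(x) = (x + 3)(x + 2)x(x - 1) / 4
  L_3(x) = (x + 3)(x + 2)(x + 1)(x - 1) / -6
  L_4(x) = (x + 3)(x + 2)(x + 1)x / 24
Then P(x) = 138·L_0(x) + 19·L_1(x) - 2·L_2(x) - 3·L_3(x) + 10·L_4(x).
Expanding and collecting terms gives P(x) = 3x^4 + 5x^3 + 4x^2 + x - 3.
Check: P(-2) = 19. ✓

P(x) = 3x^4 + 5x^3 + 4x^2 + x - 3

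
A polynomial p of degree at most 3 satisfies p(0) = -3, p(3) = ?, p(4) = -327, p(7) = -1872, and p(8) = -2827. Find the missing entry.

The 4 known points determine the degree-3 polynomial uniquely.
Write p(s) = as^3 + bs^2 + cs + d. Substituting each data point gives a linear system:
  d = -3
  64a + 16b + 4c + d = -327
  343a + 49b + 7c + d = -1872
  512a + 64b + 8c + d = -2827
Solving the system yields a = -6, b = 4, c = -1, d = -3.
So p(s) = -6s³ + 4s² - s - 3.
Then p(3) = -132.

-132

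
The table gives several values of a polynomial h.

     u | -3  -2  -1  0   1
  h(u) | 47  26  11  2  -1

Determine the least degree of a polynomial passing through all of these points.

2

Forward differences of the values at u = -3, -2, -1, 0, 1:
  h  : 47  26  11  2  -1
  Δ  : -21  -15  -9  -3
  Δ^2: 6  6  6
  Δ^3: 0  0
  Δ^4: 0
The second differences are constant (6) and nonzero, while all higher differences vanish, so the minimal degree is 2.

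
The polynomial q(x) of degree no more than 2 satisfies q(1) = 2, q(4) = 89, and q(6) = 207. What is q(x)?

Write q(x) = ax^2 + bx + c. Substituting each data point gives a linear system:
  a + b + c = 2
  16a + 4b + c = 89
  36a + 6b + c = 207
Solving the system yields a = 6, b = -1, c = -3.
So q(x) = 6x^2 - x - 3.
Check: q(1) = 2. ✓

q(x) = 6x^2 - x - 3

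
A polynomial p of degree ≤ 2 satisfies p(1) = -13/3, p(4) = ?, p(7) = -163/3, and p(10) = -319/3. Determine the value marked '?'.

The 3 known points determine the degree-2 polynomial uniquely.
Write p(x) = ax^2 + bx + c. Substituting each data point gives a linear system:
  a + b + c = -13/3
  49a + 7b + c = -163/3
  100a + 10b + c = -319/3
Solving the system yields a = -1, b = -1/3, c = -3.
So p(x) = -x^2 - (1/3)x - 3.
Then p(4) = -61/3.

-61/3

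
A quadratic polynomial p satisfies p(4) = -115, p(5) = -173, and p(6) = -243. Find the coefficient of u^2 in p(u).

Write p(u) = au^2 + bu + c. Substituting each data point gives a linear system:
  16a + 4b + c = -115
  25a + 5b + c = -173
  36a + 6b + c = -243
Solving the system yields a = -6, b = -4, c = -3.
So p(u) = -6u^2 - 4u - 3.
The leading coefficient is -6.

-6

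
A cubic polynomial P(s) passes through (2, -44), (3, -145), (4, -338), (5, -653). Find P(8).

-2630

Using the Lagrange interpolation formula with nodes 2, 3, 4, 5:
  L_0(s) = (s - 3)(s - 4)(s - 5) / -6
  L_1(s) = (s - 2)(s - 4)(s - 5) / 2
  L_2(s) = (s - 2)(s - 3)(s - 5) / -2
  L_3(s) = (s - 2)(s - 3)(s - 4) / 6
Then P(s) = -44·L_0(s) - 145·L_1(s) - 338·L_2(s) - 653·L_3(s).
Expanding and collecting terms gives P(s) = -5s³ - s² - s + 2.
Evaluating at s = 8: P(8) = -2630.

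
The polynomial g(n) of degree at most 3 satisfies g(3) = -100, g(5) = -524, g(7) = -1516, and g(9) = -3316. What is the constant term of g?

Write g(n) = an^3 + bn^2 + cn + d. Substituting each data point gives a linear system:
  27a + 9b + 3c + d = -100
  125a + 25b + 5c + d = -524
  343a + 49b + 7c + d = -1516
  729a + 81b + 9c + d = -3316
Solving the system yields a = -5, b = 4, c = 1, d = -4.
So g(n) = -5n^3 + 4n^2 + n - 4.
The constant term is -4.

-4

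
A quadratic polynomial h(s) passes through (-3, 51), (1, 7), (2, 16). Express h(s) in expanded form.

Using the Lagrange interpolation formula with nodes -3, 1, 2:
  L_0(s) = (s - 1)(s - 2) / 20
  L_1(s) = (s + 3)(s - 2) / -4
  L_2(s) = (s + 3)(s - 1) / 5
Then h(s) = 51·L_0(s) + 7·L_1(s) + 16·L_2(s).
Expanding and collecting terms gives h(s) = 4s^2 - 3s + 6.
Check: h(-3) = 51. ✓

h(s) = 4s^2 - 3s + 6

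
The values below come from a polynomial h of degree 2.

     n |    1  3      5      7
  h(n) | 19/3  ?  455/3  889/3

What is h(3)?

On equispaced nodes a degree-2 polynomial has vanishing third forward difference, so
  - h(1) + 3·h(3) - 3·h(5) + h(7) = 0.
Substituting the known values and solving for h(3):
  3·h(3) = 165
  h(3) = 55.

55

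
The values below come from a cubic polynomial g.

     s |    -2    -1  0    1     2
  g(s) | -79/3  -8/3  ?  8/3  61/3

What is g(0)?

1

On equispaced nodes a degree-3 polynomial has vanishing fourth forward difference, so
  g(-2) - 4·g(-1) + 6·g(0) - 4·g(1) + g(2) = 0.
Substituting the known values and solving for g(0):
  6·g(0) = 6
  g(0) = 1.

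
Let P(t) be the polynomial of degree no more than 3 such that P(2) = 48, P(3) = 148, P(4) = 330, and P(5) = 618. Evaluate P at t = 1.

6

Forward differences of the values at t = 2, 3, 4, 5:
  P  : 48  148  330  618
  Δ  : 100  182  288
  Δ^2: 82  106
  Δ^3: 24
The third differences are constant, confirming degree 3.
Interpolating (Newton forward form) and evaluating at t = 1 gives P(1) = 6.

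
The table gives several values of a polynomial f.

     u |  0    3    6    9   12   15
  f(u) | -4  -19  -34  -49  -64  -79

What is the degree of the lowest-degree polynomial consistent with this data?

Forward differences of the values at u = 0, 3, 6, 9, 12, 15:
  f  : -4  -19  -34  -49  -64  -79
  Δ  : -15  -15  -15  -15  -15
  Δ^2: 0  0  0  0
  Δ^3: 0  0  0
  Δ^4: 0  0
  Δ^5: 0
The first differences are constant (-15) and nonzero, while all higher differences vanish, so the minimal degree is 1.

1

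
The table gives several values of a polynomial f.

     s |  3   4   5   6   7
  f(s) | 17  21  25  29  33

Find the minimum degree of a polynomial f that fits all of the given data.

Forward differences of the values at s = 3, 4, 5, 6, 7:
  f  : 17  21  25  29  33
  Δ  : 4  4  4  4
  Δ^2: 0  0  0
  Δ^3: 0  0
  Δ^4: 0
The first differences are constant (4) and nonzero, while all higher differences vanish, so the minimal degree is 1.

1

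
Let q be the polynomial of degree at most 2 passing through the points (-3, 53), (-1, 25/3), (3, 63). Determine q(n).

q(n) = 6n^2 + (5/3)n + 4

Write q(n) = an^2 + bn + c. Substituting each data point gives a linear system:
  9a - 3b + c = 53
  a - b + c = 25/3
  9a + 3b + c = 63
Solving the system yields a = 6, b = 5/3, c = 4.
So q(n) = 6n² + (5/3)n + 4.
Check: q(-3) = 53. ✓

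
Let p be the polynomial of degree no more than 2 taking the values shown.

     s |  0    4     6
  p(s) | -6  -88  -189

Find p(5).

Write p(s) = as^2 + bs + c. Substituting each data point gives a linear system:
  c = -6
  16a + 4b + c = -88
  36a + 6b + c = -189
Solving the system yields a = -5, b = -1/2, c = -6.
So p(s) = -5s^2 - (1/2)s - 6.
Then p(5) = -267/2.

-267/2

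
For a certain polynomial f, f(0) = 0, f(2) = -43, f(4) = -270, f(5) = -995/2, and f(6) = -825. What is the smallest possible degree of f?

3

Divided differences on the nodes 0, 2, 4, 5, 6:
  order 0: 0  -43  -270  -995/2  -825
  order 1: -43/2  -227/2  -455/2  -655/2
  order 2: -23  -38  -50
  order 3: -3  -3
  order 4: 0
The order-3 divided differences are all -3 (nonzero) and every higher order vanishes, so the data lies on a polynomial of degree exactly 3.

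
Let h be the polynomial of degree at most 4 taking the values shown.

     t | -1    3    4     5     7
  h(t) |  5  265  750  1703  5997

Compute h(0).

-2

Using the Lagrange interpolation formula with nodes -1, 3, 4, 5, 7:
  L_0(t) = (t - 3)(t - 4)(t - 5)(t - 7) / 960
  L_1(t) = (t + 1)(t - 4)(t - 5)(t - 7) / -32
  L_2(t) = (t + 1)(t - 3)(t - 5)(t - 7) / 15
  L_3(t) = (t + 1)(t - 3)(t - 4)(t - 7) / -24
  L_4(t) = (t + 1)(t - 3)(t - 4)(t - 5) / 192
Then h(t) = 5·L_0(t) + 265·L_1(t) + 750·L_2(t) + 1703·L_3(t) + 5997·L_4(t).
Expanding and collecting terms gives h(t) = 2t^4 + 3t^3 + 4t^2 - 4t - 2.
Evaluating at t = 0: h(0) = -2.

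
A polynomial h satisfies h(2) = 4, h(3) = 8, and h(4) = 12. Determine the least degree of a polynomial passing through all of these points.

1

Forward differences of the values at t = 2, 3, 4:
  h  : 4  8  12
  Δ  : 4  4
  Δ^2: 0
The first differences are constant (4) and nonzero, while all higher differences vanish, so the minimal degree is 1.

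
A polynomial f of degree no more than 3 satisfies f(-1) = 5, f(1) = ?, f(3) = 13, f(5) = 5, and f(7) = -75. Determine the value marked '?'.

-3

On equispaced nodes a degree-3 polynomial has vanishing fourth forward difference, so
  f(-1) - 4·f(1) + 6·f(3) - 4·f(5) + f(7) = 0.
Substituting the known values and solving for f(1):
  -4·f(1) = 12
  f(1) = -3.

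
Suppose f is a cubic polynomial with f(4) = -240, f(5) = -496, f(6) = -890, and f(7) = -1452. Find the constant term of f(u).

Write f(u) = au^3 + bu^2 + cu + d. Substituting each data point gives a linear system:
  64a + 16b + 4c + d = -240
  125a + 25b + 5c + d = -496
  216a + 36b + 6c + d = -890
  343a + 49b + 7c + d = -1452
Solving the system yields a = -5, b = 6, c = -5, d = 4.
So f(u) = -5u³ + 6u² - 5u + 4.
The constant term is 4.

4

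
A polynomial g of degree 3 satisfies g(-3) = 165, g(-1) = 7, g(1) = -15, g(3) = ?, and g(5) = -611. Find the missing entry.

-141

The 4 known points determine the degree-3 polynomial uniquely.
Write g(s) = as^3 + bs^2 + cs + d. Substituting each data point gives a linear system:
  -27a + 9b - 3c + d = 165
  -a + b - c + d = 7
  a + b + c + d = -15
  125a + 25b + 5c + d = -611
Solving the system yields a = -5, b = 2, c = -6, d = -6.
So g(s) = -5s^3 + 2s^2 - 6s - 6.
Then g(3) = -141.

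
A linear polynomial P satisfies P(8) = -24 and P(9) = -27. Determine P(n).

P(n) = -3n

Write P(n) = an + b. Substituting each data point gives a linear system:
  8a + b = -24
  9a + b = -27
Solving the system yields a = -3, b = 0.
So P(n) = -3n.
Check: P(8) = -24. ✓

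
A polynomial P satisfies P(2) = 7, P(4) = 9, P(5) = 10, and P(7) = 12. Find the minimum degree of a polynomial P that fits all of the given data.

1

Divided differences on the nodes 2, 4, 5, 7:
  order 0: 7  9  10  12
  order 1: 1  1  1
  order 2: 0  0
  order 3: 0
The order-1 divided differences are all 1 (nonzero) and every higher order vanishes, so the data lies on a polynomial of degree exactly 1.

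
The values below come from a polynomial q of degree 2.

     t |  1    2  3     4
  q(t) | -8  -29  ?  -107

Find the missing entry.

The 3 known points determine the degree-2 polynomial uniquely.
Write q(t) = at^2 + bt + c. Substituting each data point gives a linear system:
  a + b + c = -8
  4a + 2b + c = -29
  16a + 4b + c = -107
Solving the system yields a = -6, b = -3, c = 1.
So q(t) = -6t² - 3t + 1.
Then q(3) = -62.

-62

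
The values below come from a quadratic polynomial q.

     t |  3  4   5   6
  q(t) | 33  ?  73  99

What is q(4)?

The 3 known points determine the degree-2 polynomial uniquely.
Write q(t) = at^2 + bt + c. Substituting each data point gives a linear system:
  9a + 3b + c = 33
  25a + 5b + c = 73
  36a + 6b + c = 99
Solving the system yields a = 2, b = 4, c = 3.
So q(t) = 2t^2 + 4t + 3.
Then q(4) = 51.

51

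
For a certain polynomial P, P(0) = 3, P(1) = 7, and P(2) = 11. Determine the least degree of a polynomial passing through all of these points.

Forward differences of the values at u = 0, 1, 2:
  P  : 3  7  11
  Δ  : 4  4
  Δ^2: 0
The first differences are constant (4) and nonzero, while all higher differences vanish, so the minimal degree is 1.

1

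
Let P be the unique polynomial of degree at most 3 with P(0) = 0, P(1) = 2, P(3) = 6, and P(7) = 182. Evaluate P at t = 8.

Using the Lagrange interpolation formula with nodes 0, 1, 3, 7:
  L_0(t) = (t - 1)(t - 3)(t - 7) / -21
  L_1(t) = t(t - 3)(t - 7) / 12
  L_2(t) = t(t - 1)(t - 7) / -24
  L_3(t) = t(t - 1)(t - 3) / 168
Then P(t) = 0·L_0(t) + 2·L_1(t) + 6·L_2(t) + 182·L_3(t).
Expanding and collecting terms gives P(t) = t^3 - 4t^2 + 5t.
Evaluating at t = 8: P(8) = 296.

296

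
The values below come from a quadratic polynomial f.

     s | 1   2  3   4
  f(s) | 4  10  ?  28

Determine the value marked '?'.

The 3 known points determine the degree-2 polynomial uniquely.
Write f(s) = as^2 + bs + c. Substituting each data point gives a linear system:
  a + b + c = 4
  4a + 2b + c = 10
  16a + 4b + c = 28
Solving the system yields a = 1, b = 3, c = 0.
So f(s) = s^2 + 3s.
Then f(3) = 18.

18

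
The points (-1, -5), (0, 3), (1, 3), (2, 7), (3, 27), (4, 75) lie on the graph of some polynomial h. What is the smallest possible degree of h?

Forward differences of the values at u = -1, 0, 1, 2, 3, 4:
  h  : -5  3  3  7  27  75
  Δ  : 8  0  4  20  48
  Δ^2: -8  4  16  28
  Δ^3: 12  12  12
  Δ^4: 0  0
  Δ^5: 0
The third differences are constant (12) and nonzero, while all higher differences vanish, so the minimal degree is 3.

3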